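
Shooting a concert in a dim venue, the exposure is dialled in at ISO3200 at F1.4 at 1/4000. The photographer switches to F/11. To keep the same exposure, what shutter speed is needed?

Aperture: f/1.4 → f/2 → f/2.8 → f/4 → f/5.6 → f/8 → f/11 — 6 stops smaller aperture (darker).
Need 6 stops brighter from the shutter speed: 1/4000 → 1/2000 → 1/1000 → 1/500 → 1/250 → 1/125 → 1/60.

1/60s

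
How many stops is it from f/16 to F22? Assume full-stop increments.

f/16 → f/22 — count the steps: 1 stop.

1 stop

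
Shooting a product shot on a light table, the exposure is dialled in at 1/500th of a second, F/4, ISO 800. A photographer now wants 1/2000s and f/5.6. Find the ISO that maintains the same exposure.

Shutter speed: 1/500 → 1/1000 → 1/2000 — 2 stops faster (darker).
Aperture: f/4 → f/5.6 — 1 stop narrower (darker).
Net change so far: 3 stops darker. Offset with the ISO: 800 → 1600 → 3200 → 6400.

ISO 6400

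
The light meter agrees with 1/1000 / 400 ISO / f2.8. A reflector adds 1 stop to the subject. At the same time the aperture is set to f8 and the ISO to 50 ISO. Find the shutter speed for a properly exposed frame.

1/30s

Scene light: 1 stop brighter.
Aperture: f/2.8 → f/4 → f/5.6 → f/8 — 3 stops narrower (darker).
ISO: 400 → 200 → 100 → 50 — 3 stops lower (darker).
Net so far: 5 stops darker. Shutter speed: 1/1000 → 1/500 → 1/250 → 1/125 → 1/60 → 1/30.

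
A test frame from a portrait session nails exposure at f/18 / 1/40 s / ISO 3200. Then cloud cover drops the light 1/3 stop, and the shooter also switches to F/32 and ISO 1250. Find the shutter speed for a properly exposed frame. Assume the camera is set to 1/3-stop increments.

Scene light: 1/3 stop darker.
Aperture: f/18 → f/20 → f/22 → f/25 → f/29 → f/32 — 1 2/3 stops smaller aperture (darker).
ISO: 3200 → 2500 → 2000 → 1600 → 1250 — 1 1/3 stops lower (darker).
Net so far: 3 1/3 stops darker. Shutter speed: 1/40 → 1/30 → 1/25 → 1/20 → 1/15 → 1/13 → 1/10 → 1/8 → 1/6 → 1/5 → 1/4.

1/4s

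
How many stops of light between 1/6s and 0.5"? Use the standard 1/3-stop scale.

1/6 → 1/5 → 1/4 → 0.3 → 0.4 → 0.5 — count the steps: 5 third-stops = 1 2/3 stops.

1 2/3 stops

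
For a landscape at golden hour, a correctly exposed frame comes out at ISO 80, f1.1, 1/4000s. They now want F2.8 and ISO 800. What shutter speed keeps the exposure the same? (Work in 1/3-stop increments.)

1/6400s

Aperture: f/1.1 → f/1.2 → f/1.4 → f/1.6 → f/1.8 → f/2 → f/2.2 → f/2.5 → f/2.8 — 2 2/3 stops stopped down (darker).
ISO: 80 → 100 → 125 → 160 → 200 → 250 → 320 → 400 → 500 → 640 → 800 — 3 1/3 stops raised (brighter).
Net change so far: 2/3 stop brighter. Offset with the shutter speed: 1/4000 → 1/5000 → 1/6400.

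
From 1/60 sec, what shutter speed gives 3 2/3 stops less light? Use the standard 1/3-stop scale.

1/800s

Shutter speed: 1/60 → 1/80 → 1/100 → 1/125 → 1/160 → 1/200 → 1/250 → 1/320 → 1/400 → 1/500 → 1/640 → 1/800 — 3 2/3 stops shorter (darker).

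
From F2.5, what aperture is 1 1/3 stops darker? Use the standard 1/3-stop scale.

f/4

Aperture: f/2.5 → f/2.8 → f/3.2 → f/3.5 → f/4 — 1 1/3 stops smaller aperture (darker).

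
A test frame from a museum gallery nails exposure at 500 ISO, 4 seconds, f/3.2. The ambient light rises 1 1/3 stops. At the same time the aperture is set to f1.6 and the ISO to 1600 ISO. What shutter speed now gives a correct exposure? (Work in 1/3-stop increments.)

Scene light: 1 1/3 stops brighter.
Aperture: f/3.2 → f/2.8 → f/2.5 → f/2.2 → f/2 → f/1.8 → f/1.6 — 2 stops opened up (brighter).
ISO: 500 → 640 → 800 → 1000 → 1250 → 1600 — 1 2/3 stops higher (brighter).
Net so far: 5 stops brighter. Shutter speed: 4 → 3.2 → 2.5 → 2 → 1.6 → 1.3 → 1 → 0.8 → 0.6 → 0.5 → 0.4 → 0.3 → 1/4 → 1/5 → 1/6 → 1/8.

1/8s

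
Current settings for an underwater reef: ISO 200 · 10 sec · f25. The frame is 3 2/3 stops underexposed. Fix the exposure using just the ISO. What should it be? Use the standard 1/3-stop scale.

ISO 2500

Underexposed by 3 2/3 stops → need 3 2/3 stops brighter.
ISO: 200 → 250 → 320 → 400 → 500 → 640 → 800 → 1000 → 1250 → 1600 → 2000 → 2500.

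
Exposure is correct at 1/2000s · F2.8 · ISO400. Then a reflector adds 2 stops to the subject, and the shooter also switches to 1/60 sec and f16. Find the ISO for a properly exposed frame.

ISO 100

Scene light: 2 stops brighter.
Shutter speed: 1/2000 → 1/1000 → 1/500 → 1/250 → 1/125 → 1/60 — 5 stops longer (brighter).
Aperture: f/2.8 → f/4 → f/5.6 → f/8 → f/11 → f/16 — 5 stops smaller aperture (darker).
Net so far: 2 stops brighter. ISO: 400 → 200 → 100.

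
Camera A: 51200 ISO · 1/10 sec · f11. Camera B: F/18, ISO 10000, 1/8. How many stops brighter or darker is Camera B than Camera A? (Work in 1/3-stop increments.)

Aperture: f/11 → f/13 → f/14 → f/16 → f/18 — 1 1/3 stops smaller aperture (darker).
Shutter speed: 1/10 → 1/8 — 1/3 stop slower (brighter).
ISO: 51200 → 40000 → 32000 → 25600 → 20000 → 16000 → 12800 → 10000 — 2 1/3 stops dropped (darker).
Net: −1 1/3 +1/3 −2 1/3 = −3 1/3 stops.

3 1/3 stops darker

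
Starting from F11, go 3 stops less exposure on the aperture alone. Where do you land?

Aperture: f/11 → f/16 → f/22 → f/32 — 3 stops smaller aperture (darker).

f/32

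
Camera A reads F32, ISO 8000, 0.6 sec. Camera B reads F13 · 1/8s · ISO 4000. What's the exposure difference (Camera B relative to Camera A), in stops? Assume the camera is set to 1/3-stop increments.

Aperture: f/32 → f/29 → f/25 → f/22 → f/20 → f/18 → f/16 → f/14 → f/13 — 2 2/3 stops opened up (brighter).
Shutter speed: 0.6 → 0.5 → 0.4 → 0.3 → 1/4 → 1/5 → 1/6 → 1/8 — 2 1/3 stops shorter (darker).
ISO: 8000 → 6400 → 5000 → 4000 — 1 stop dropped (darker).
Net: +2 2/3 −2 1/3 −1 = −2/3 stops.

2/3 stop darker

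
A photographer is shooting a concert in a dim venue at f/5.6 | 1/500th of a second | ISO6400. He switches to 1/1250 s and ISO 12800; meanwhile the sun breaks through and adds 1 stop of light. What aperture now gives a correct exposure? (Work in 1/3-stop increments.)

Scene light: 1 stop brighter.
Shutter speed: 1/500 → 1/640 → 1/800 → 1/1000 → 1/1250 — 1 1/3 stops faster (darker).
ISO: 6400 → 8000 → 10000 → 12800 — 1 stop raised (brighter).
Net so far: 2/3 stop brighter. Aperture: f/5.6 → f/6.3 → f/7.1.

f/7.1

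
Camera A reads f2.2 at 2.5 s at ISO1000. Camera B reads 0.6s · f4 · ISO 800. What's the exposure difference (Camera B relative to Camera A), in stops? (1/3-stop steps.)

Aperture: f/2.2 → f/2.5 → f/2.8 → f/3.2 → f/3.5 → f/4 — 1 2/3 stops narrower (darker).
Shutter speed: 2.5 → 2 → 1.6 → 1.3 → 1 → 0.8 → 0.6 — 2 stops shorter (darker).
ISO: 1000 → 800 — 1/3 stop lower (darker).
Net: −1 2/3 −2 −1/3 = −4 stops.

4 stops darker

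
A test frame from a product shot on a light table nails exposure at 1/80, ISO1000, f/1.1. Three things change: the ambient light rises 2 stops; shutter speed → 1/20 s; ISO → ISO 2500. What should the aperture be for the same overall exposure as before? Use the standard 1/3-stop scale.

Scene light: 2 stops brighter.
Shutter speed: 1/80 → 1/60 → 1/50 → 1/40 → 1/30 → 1/25 → 1/20 — 2 stops longer (brighter).
ISO: 1000 → 1250 → 1600 → 2000 → 2500 — 1 1/3 stops raised (brighter).
Net so far: 5 1/3 stops brighter. Aperture: f/1.1 → f/1.2 → f/1.4 → f/1.6 → f/1.8 → f/2 → f/2.2 → f/2.5 → f/2.8 → f/3.2 → f/3.5 → f/4 → f/4.5 → f/5 → f/5.6 → f/6.3 → f/7.1.

f/7.1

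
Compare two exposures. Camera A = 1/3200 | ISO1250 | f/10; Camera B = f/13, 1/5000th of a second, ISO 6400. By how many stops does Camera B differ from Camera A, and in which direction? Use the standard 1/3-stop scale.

Aperture: f/10 → f/11 → f/13 — 2/3 stop smaller aperture (darker).
Shutter speed: 1/3200 → 1/4000 → 1/5000 — 2/3 stop shorter (darker).
ISO: 1250 → 1600 → 2000 → 2500 → 3200 → 4000 → 5000 → 6400 — 2 1/3 stops higher (brighter).
Net: −2/3 −2/3 +2 1/3 = +1 stop.

1 stop brighter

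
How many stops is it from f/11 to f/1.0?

f/11 → f/8 → f/5.6 → f/4 → f/2.8 → f/2 → f/1.4 → f/1.0 — count the steps: 7 stops.

7 stops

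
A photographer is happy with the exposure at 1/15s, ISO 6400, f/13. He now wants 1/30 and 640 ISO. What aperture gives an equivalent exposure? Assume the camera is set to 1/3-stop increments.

f/2.8

Shutter speed: 1/15 → 1/20 → 1/25 → 1/30 — 1 stop faster (darker).
ISO: 6400 → 5000 → 4000 → 3200 → 2500 → 2000 → 1600 → 1250 → 1000 → 800 → 640 — 3 1/3 stops lower (darker).
Net change so far: 4 1/3 stops darker. Offset with the aperture: f/13 → f/11 → f/10 → f/9 → f/8 → f/7.1 → f/6.3 → f/5.6 → f/5 → f/4.5 → f/4 → f/3.5 → f/3.2 → f/2.8.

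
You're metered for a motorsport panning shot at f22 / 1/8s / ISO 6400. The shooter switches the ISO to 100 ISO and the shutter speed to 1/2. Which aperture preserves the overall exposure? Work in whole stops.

ISO: 6400 → 3200 → 1600 → 800 → 400 → 200 → 100 — 6 stops lower (darker).
Shutter speed: 1/8 → 1/4 → 1/2 — 2 stops longer (brighter).
Net change so far: 4 stops darker. Offset with the aperture: f/22 → f/16 → f/11 → f/8 → f/5.6.

f/5.6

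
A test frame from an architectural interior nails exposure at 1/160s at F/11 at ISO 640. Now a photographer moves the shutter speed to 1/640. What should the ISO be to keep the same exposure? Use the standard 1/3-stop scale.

ISO 2500

Shutter speed: 1/160 → 1/200 → 1/250 → 1/320 → 1/400 → 1/500 → 1/640 — 2 stops shorter (darker).
Need 2 stops brighter from the ISO: 640 → 800 → 1000 → 1250 → 1600 → 2000 → 2500.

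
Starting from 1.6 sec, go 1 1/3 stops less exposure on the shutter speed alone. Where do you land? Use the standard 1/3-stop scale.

0.6 s

Shutter speed: 1.6 → 1.3 → 1 → 0.8 → 0.6 — 1 1/3 stops faster (darker).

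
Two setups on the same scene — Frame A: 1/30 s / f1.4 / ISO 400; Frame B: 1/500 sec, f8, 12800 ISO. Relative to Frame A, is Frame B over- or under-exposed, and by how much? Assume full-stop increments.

4 stops darker

Aperture: f/1.4 → f/2 → f/2.8 → f/4 → f/5.6 → f/8 — 5 stops smaller aperture (darker).
Shutter speed: 1/30 → 1/60 → 1/125 → 1/250 → 1/500 — 4 stops shorter (darker).
ISO: 400 → 800 → 1600 → 3200 → 6400 → 12800 — 5 stops higher (brighter).
Net: −5 −4 +5 = −4 stops.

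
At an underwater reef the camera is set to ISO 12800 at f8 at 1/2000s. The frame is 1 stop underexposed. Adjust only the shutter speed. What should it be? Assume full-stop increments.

1/1000s

Underexposed by 1 stop → need 1 stop brighter.
Shutter speed: 1/2000 → 1/1000.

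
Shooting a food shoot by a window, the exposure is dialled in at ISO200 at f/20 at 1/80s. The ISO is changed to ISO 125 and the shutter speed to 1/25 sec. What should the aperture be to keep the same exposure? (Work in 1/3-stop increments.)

f/29

ISO: 200 → 160 → 125 — 2/3 stop lower (darker).
Shutter speed: 1/80 → 1/60 → 1/50 → 1/40 → 1/30 → 1/25 — 1 2/3 stops slower (brighter).
Net change so far: 1 stop brighter. Offset with the aperture: f/20 → f/22 → f/25 → f/29.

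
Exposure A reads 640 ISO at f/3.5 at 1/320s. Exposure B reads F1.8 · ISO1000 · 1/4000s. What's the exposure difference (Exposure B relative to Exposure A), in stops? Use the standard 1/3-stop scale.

Aperture: f/3.5 → f/3.2 → f/2.8 → f/2.5 → f/2.2 → f/2 → f/1.8 — 2 stops wider (brighter).
Shutter speed: 1/320 → 1/400 → 1/500 → 1/640 → 1/800 → 1/1000 → 1/1250 → 1/1600 → 1/2000 → 1/2500 → 1/3200 → 1/4000 — 3 2/3 stops faster (darker).
ISO: 640 → 800 → 1000 — 2/3 stop raised (brighter).
Net: +2 −3 2/3 +2/3 = −1 stop.

1 stop darker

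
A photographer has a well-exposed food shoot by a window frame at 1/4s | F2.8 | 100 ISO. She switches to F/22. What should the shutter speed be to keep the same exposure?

Aperture: f/2.8 → f/4 → f/5.6 → f/8 → f/11 → f/16 → f/22 — 6 stops stopped down (darker).
Need 6 stops brighter from the shutter speed: 1/4 → 1/2 → 1 → 2 → 4 → 8 → 15.

15 s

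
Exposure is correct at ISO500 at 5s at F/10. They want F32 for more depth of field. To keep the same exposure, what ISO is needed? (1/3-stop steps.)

Aperture: f/10 → f/11 → f/13 → f/14 → f/16 → f/18 → f/20 → f/22 → f/25 → f/29 → f/32 — 3 1/3 stops stopped down (darker).
Need 3 1/3 stops brighter from the ISO: 500 → 640 → 800 → 1000 → 1250 → 1600 → 2000 → 2500 → 3200 → 4000 → 5000.

ISO 5000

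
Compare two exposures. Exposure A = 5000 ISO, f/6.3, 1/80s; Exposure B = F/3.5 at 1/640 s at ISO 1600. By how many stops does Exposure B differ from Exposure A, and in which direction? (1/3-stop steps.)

3 stops darker

Aperture: f/6.3 → f/5.6 → f/5 → f/4.5 → f/4 → f/3.5 — 1 2/3 stops wider (brighter).
Shutter speed: 1/80 → 1/100 → 1/125 → 1/160 → 1/200 → 1/250 → 1/320 → 1/400 → 1/500 → 1/640 — 3 stops shorter (darker).
ISO: 5000 → 4000 → 3200 → 2500 → 2000 → 1600 — 1 2/3 stops lower (darker).
Net: +1 2/3 −3 −1 2/3 = −3 stops.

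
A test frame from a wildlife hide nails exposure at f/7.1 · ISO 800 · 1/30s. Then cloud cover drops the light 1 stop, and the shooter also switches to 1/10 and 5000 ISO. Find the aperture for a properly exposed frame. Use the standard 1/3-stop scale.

f/22

Scene light: 1 stop darker.
Shutter speed: 1/30 → 1/25 → 1/20 → 1/15 → 1/13 → 1/10 — 1 2/3 stops slower (brighter).
ISO: 800 → 1000 → 1250 → 1600 → 2000 → 2500 → 3200 → 4000 → 5000 — 2 2/3 stops higher (brighter).
Net so far: 3 1/3 stops brighter. Aperture: f/7.1 → f/8 → f/9 → f/10 → f/11 → f/13 → f/14 → f/16 → f/18 → f/20 → f/22.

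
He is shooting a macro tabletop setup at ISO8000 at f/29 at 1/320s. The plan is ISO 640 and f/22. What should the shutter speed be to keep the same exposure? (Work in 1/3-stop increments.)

1/40s

ISO: 8000 → 6400 → 5000 → 4000 → 3200 → 2500 → 2000 → 1600 → 1250 → 1000 → 800 → 640 — 3 2/3 stops dropped (darker).
Aperture: f/29 → f/25 → f/22 — 2/3 stop wider (brighter).
Net change so far: 3 stops darker. Offset with the shutter speed: 1/320 → 1/250 → 1/200 → 1/160 → 1/125 → 1/100 → 1/80 → 1/60 → 1/50 → 1/40.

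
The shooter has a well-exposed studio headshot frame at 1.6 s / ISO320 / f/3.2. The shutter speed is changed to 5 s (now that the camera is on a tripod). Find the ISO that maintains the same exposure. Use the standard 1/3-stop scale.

Shutter speed: 1.6 → 2 → 2.5 → 3.2 → 4 → 5 — 1 2/3 stops longer (brighter).
Need 1 2/3 stops darker from the ISO: 320 → 250 → 200 → 160 → 125 → 100.

ISO 100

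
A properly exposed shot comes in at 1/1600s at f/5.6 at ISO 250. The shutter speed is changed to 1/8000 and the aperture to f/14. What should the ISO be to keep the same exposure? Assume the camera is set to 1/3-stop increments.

ISO 8000

Shutter speed: 1/1600 → 1/2000 → 1/2500 → 1/3200 → 1/4000 → 1/5000 → 1/6400 → 1/8000 — 2 1/3 stops shorter (darker).
Aperture: f/5.6 → f/6.3 → f/7.1 → f/8 → f/9 → f/10 → f/11 → f/13 → f/14 — 2 2/3 stops smaller aperture (darker).
Net change so far: 5 stops darker. Offset with the ISO: 250 → 320 → 400 → 500 → 640 → 800 → 1000 → 1250 → 1600 → 2000 → 2500 → 3200 → 4000 → 5000 → 6400 → 8000.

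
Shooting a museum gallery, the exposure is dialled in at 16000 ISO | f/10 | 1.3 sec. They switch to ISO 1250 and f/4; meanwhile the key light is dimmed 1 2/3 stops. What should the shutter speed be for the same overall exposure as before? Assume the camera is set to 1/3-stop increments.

Scene light: 1 2/3 stops darker.
ISO: 16000 → 12800 → 10000 → 8000 → 6400 → 5000 → 4000 → 3200 → 2500 → 2000 → 1600 → 1250 — 3 2/3 stops dropped (darker).
Aperture: f/10 → f/9 → f/8 → f/7.1 → f/6.3 → f/5.6 → f/5 → f/4.5 → f/4 — 2 2/3 stops opened up (brighter).
Net so far: 2 2/3 stops darker. Shutter speed: 1.3 → 1.6 → 2 → 2.5 → 3.2 → 4 → 5 → 6 → 8.

8 s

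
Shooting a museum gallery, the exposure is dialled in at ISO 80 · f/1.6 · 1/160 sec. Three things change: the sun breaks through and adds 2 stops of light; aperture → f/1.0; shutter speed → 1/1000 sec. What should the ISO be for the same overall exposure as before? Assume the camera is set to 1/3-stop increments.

ISO 50

Scene light: 2 stops brighter.
Aperture: f/1.6 → f/1.4 → f/1.2 → f/1.1 → f/1.0 — 1 1/3 stops opened up (brighter).
Shutter speed: 1/160 → 1/200 → 1/250 → 1/320 → 1/400 → 1/500 → 1/640 → 1/800 → 1/1000 — 2 2/3 stops faster (darker).
Net so far: 2/3 stop brighter. ISO: 80 → 64 → 50.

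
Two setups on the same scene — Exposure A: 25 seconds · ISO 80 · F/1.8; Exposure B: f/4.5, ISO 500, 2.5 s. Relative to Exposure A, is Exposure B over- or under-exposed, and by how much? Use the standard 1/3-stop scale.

Aperture: f/1.8 → f/2 → f/2.2 → f/2.5 → f/2.8 → f/3.2 → f/3.5 → f/4 → f/4.5 — 2 2/3 stops narrower (darker).
Shutter speed: 25 → 20 → 15 → 13 → 10 → 8 → 6 → 5 → 4 → 3.2 → 2.5 — 3 1/3 stops shorter (darker).
ISO: 80 → 100 → 125 → 160 → 200 → 250 → 320 → 400 → 500 — 2 2/3 stops raised (brighter).
Net: −2 2/3 −3 1/3 +2 2/3 = −3 1/3 stops.

3 1/3 stops darker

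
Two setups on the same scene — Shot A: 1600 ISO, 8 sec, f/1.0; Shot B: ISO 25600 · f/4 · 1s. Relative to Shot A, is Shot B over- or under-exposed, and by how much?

Aperture: f/1.0 → f/1.4 → f/2 → f/2.8 → f/4 — 4 stops narrower (darker).
Shutter speed: 8 → 4 → 2 → 1 — 3 stops faster (darker).
ISO: 1600 → 3200 → 6400 → 12800 → 25600 — 4 stops higher (brighter).
Net: −4 −3 +4 = −3 stops.

3 stops darker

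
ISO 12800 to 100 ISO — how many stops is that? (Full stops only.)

12800 → 6400 → 3200 → 1600 → 800 → 400 → 200 → 100 — count the steps: 7 stops.

7 stops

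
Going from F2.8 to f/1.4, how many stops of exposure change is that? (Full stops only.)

2 stops

f/2.8 → f/2 → f/1.4 — count the steps: 2 stops.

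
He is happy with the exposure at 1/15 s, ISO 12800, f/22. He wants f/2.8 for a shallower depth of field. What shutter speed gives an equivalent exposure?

Aperture: f/22 → f/16 → f/11 → f/8 → f/5.6 → f/4 → f/2.8 — 6 stops opened up (brighter).
Need 6 stops darker from the shutter speed: 1/15 → 1/30 → 1/60 → 1/125 → 1/250 → 1/500 → 1/1000.

1/1000s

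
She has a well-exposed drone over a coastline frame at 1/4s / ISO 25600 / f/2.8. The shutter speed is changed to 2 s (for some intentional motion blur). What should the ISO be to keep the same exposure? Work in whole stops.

ISO 3200

Shutter speed: 1/4 → 1/2 → 1 → 2 — 3 stops slower (brighter).
Need 3 stops darker from the ISO: 25600 → 12800 → 6400 → 3200.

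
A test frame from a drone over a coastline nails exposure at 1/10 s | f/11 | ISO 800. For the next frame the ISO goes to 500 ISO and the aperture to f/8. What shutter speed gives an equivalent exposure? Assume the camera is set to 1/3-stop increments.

1/13s

ISO: 800 → 640 → 500 — 2/3 stop lower (darker).
Aperture: f/11 → f/10 → f/9 → f/8 — 1 stop wider (brighter).
Net change so far: 1/3 stop brighter. Offset with the shutter speed: 1/10 → 1/13.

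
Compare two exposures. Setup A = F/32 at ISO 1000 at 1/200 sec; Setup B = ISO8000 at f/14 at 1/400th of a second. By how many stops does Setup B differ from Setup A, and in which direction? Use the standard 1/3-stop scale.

4 1/3 stops brighter

Aperture: f/32 → f/29 → f/25 → f/22 → f/20 → f/18 → f/16 → f/14 — 2 1/3 stops opened up (brighter).
Shutter speed: 1/200 → 1/250 → 1/320 → 1/400 — 1 stop faster (darker).
ISO: 1000 → 1250 → 1600 → 2000 → 2500 → 3200 → 4000 → 5000 → 6400 → 8000 — 3 stops raised (brighter).
Net: +2 1/3 −1 +3 = +4 1/3 stops.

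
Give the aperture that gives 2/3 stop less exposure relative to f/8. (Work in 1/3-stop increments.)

f/10

Aperture: f/8 → f/9 → f/10 — 2/3 stop stopped down (darker).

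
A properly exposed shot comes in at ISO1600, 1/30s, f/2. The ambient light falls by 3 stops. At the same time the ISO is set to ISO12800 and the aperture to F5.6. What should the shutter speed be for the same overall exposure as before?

Scene light: 3 stops darker.
ISO: 1600 → 3200 → 6400 → 12800 — 3 stops raised (brighter).
Aperture: f/2 → f/2.8 → f/4 → f/5.6 — 3 stops smaller aperture (darker).
Net so far: 3 stops darker. Shutter speed: 1/30 → 1/15 → 1/8 → 1/4.

1/4s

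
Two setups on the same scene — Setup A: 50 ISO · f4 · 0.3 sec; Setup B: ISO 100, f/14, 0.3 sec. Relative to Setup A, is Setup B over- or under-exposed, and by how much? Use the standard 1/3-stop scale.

2 2/3 stops darker

Aperture: f/4 → f/4.5 → f/5 → f/5.6 → f/6.3 → f/7.1 → f/8 → f/9 → f/10 → f/11 → f/13 → f/14 — 3 2/3 stops stopped down (darker).
Shutter speed: unchanged.
ISO: 50 → 64 → 80 → 100 — 1 stop raised (brighter).
Net: −3 2/3 +1 = −2 2/3 stops.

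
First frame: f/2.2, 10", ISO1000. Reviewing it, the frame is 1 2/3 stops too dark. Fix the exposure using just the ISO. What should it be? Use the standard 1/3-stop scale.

ISO 3200

Underexposed by 1 2/3 stops → need 1 2/3 stops brighter.
ISO: 1000 → 1250 → 1600 → 2000 → 2500 → 3200.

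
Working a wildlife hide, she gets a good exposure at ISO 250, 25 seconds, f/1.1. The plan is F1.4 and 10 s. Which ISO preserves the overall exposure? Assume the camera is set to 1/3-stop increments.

ISO 1000

Aperture: f/1.1 → f/1.2 → f/1.4 — 2/3 stop stopped down (darker).
Shutter speed: 25 → 20 → 15 → 13 → 10 — 1 1/3 stops faster (darker).
Net change so far: 2 stops darker. Offset with the ISO: 250 → 320 → 400 → 500 → 640 → 800 → 1000.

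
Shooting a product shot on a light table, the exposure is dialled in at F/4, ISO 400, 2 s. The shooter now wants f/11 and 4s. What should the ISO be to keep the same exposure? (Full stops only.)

ISO 1600

Aperture: f/4 → f/5.6 → f/8 → f/11 — 3 stops smaller aperture (darker).
Shutter speed: 2 → 4 — 1 stop slower (brighter).
Net change so far: 2 stops darker. Offset with the ISO: 400 → 800 → 1600.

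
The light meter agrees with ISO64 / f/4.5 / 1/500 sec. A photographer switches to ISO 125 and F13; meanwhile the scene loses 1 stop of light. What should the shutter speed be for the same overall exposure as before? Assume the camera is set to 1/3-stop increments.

Scene light: 1 stop darker.
ISO: 64 → 80 → 100 → 125 — 1 stop higher (brighter).
Aperture: f/4.5 → f/5 → f/5.6 → f/6.3 → f/7.1 → f/8 → f/9 → f/10 → f/11 → f/13 — 3 stops smaller aperture (darker).
Net so far: 3 stops darker. Shutter speed: 1/500 → 1/400 → 1/320 → 1/250 → 1/200 → 1/160 → 1/125 → 1/100 → 1/80 → 1/60.

1/60s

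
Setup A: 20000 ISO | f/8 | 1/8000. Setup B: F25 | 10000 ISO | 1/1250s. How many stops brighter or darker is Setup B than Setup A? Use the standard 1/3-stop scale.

1 2/3 stops darker

Aperture: f/8 → f/9 → f/10 → f/11 → f/13 → f/14 → f/16 → f/18 → f/20 → f/22 → f/25 — 3 1/3 stops stopped down (darker).
Shutter speed: 1/8000 → 1/6400 → 1/5000 → 1/4000 → 1/3200 → 1/2500 → 1/2000 → 1/1600 → 1/1250 — 2 2/3 stops slower (brighter).
ISO: 20000 → 16000 → 12800 → 10000 — 1 stop dropped (darker).
Net: −3 1/3 +2 2/3 −1 = −1 2/3 stops.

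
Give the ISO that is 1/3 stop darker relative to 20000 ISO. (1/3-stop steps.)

ISO: 20000 → 16000 — 1/3 stop dropped (darker).

ISO 16000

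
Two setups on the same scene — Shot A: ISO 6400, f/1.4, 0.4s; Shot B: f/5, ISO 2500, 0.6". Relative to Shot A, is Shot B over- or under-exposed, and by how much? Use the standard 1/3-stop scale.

Aperture: f/1.4 → f/1.6 → f/1.8 → f/2 → f/2.2 → f/2.5 → f/2.8 → f/3.2 → f/3.5 → f/4 → f/4.5 → f/5 — 3 2/3 stops smaller aperture (darker).
Shutter speed: 0.4 → 0.5 → 0.6 — 2/3 stop longer (brighter).
ISO: 6400 → 5000 → 4000 → 3200 → 2500 — 1 1/3 stops dropped (darker).
Net: −3 2/3 +2/3 −1 1/3 = −4 1/3 stops.

4 1/3 stops darker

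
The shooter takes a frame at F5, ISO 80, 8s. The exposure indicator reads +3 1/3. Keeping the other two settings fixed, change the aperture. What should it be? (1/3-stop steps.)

Overexposed by 3 1/3 stops → need 3 1/3 stops darker.
Aperture: f/5 → f/5.6 → f/6.3 → f/7.1 → f/8 → f/9 → f/10 → f/11 → f/13 → f/14 → f/16.

f/16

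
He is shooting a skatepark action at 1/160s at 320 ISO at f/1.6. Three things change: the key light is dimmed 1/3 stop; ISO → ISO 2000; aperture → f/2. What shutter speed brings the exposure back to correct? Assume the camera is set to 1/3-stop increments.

Scene light: 1/3 stop darker.
ISO: 320 → 400 → 500 → 640 → 800 → 1000 → 1250 → 1600 → 2000 — 2 2/3 stops raised (brighter).
Aperture: f/1.6 → f/1.8 → f/2 — 2/3 stop smaller aperture (darker).
Net so far: 1 2/3 stops brighter. Shutter speed: 1/160 → 1/200 → 1/250 → 1/320 → 1/400 → 1/500.

1/500s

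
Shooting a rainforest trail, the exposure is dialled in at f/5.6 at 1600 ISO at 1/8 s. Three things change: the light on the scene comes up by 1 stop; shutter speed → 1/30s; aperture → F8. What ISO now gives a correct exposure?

ISO 6400

Scene light: 1 stop brighter.
Shutter speed: 1/8 → 1/15 → 1/30 — 2 stops faster (darker).
Aperture: f/5.6 → f/8 — 1 stop narrower (darker).
Net so far: 2 stops darker. ISO: 1600 → 3200 → 6400.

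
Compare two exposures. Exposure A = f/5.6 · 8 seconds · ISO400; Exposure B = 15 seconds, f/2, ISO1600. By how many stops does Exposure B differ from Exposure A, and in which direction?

6 stops brighter

Aperture: f/5.6 → f/4 → f/2.8 → f/2 — 3 stops opened up (brighter).
Shutter speed: 8 → 15 — 1 stop slower (brighter).
ISO: 400 → 800 → 1600 — 2 stops higher (brighter).
Net: +3 +1 +2 = +6 stops.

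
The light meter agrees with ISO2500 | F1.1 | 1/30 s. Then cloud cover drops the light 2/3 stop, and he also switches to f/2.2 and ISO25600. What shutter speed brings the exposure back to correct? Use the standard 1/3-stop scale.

Scene light: 2/3 stop darker.
Aperture: f/1.1 → f/1.2 → f/1.4 → f/1.6 → f/1.8 → f/2 → f/2.2 — 2 stops smaller aperture (darker).
ISO: 2500 → 3200 → 4000 → 5000 → 6400 → 8000 → 10000 → 12800 → 16000 → 20000 → 25600 — 3 1/3 stops raised (brighter).
Net so far: 2/3 stop brighter. Shutter speed: 1/30 → 1/40 → 1/50.

1/50s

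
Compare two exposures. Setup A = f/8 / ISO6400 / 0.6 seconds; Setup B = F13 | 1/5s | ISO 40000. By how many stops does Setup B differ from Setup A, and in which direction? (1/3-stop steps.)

1/3 stop darker

Aperture: f/8 → f/9 → f/10 → f/11 → f/13 — 1 1/3 stops stopped down (darker).
Shutter speed: 0.6 → 0.5 → 0.4 → 0.3 → 1/4 → 1/5 — 1 2/3 stops shorter (darker).
ISO: 6400 → 8000 → 10000 → 12800 → 16000 → 20000 → 25600 → 32000 → 40000 — 2 2/3 stops raised (brighter).
Net: −1 1/3 −1 2/3 +2 2/3 = −1/3 stops.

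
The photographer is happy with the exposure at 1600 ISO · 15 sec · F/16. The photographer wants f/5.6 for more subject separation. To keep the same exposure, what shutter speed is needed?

Aperture: f/16 → f/11 → f/8 → f/5.6 — 3 stops wider (brighter).
Need 3 stops darker from the shutter speed: 15 → 8 → 4 → 2.

2 s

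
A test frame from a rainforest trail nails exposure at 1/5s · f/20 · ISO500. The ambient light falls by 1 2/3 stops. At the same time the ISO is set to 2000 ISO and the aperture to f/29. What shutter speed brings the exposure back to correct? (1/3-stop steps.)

0.3 s

Scene light: 1 2/3 stops darker.
ISO: 500 → 640 → 800 → 1000 → 1250 → 1600 → 2000 — 2 stops higher (brighter).
Aperture: f/20 → f/22 → f/25 → f/29 — 1 stop stopped down (darker).
Net so far: 2/3 stop darker. Shutter speed: 1/5 → 1/4 → 0.3.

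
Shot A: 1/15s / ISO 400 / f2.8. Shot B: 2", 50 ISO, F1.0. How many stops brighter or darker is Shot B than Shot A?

Aperture: f/2.8 → f/2 → f/1.4 → f/1.0 — 3 stops opened up (brighter).
Shutter speed: 1/15 → 1/8 → 1/4 → 1/2 → 1 → 2 — 5 stops slower (brighter).
ISO: 400 → 200 → 100 → 50 — 3 stops lower (darker).
Net: +3 +5 −3 = +5 stops.

5 stops brighter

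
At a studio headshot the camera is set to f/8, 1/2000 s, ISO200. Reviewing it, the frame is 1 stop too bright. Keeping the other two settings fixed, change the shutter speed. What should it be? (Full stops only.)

Overexposed by 1 stop → need 1 stop darker.
Shutter speed: 1/2000 → 1/4000.

1/4000s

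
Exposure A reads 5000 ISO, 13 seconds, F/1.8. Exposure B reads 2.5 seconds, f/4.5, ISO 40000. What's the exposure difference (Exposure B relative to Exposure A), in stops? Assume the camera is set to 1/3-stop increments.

2 stops darker

Aperture: f/1.8 → f/2 → f/2.2 → f/2.5 → f/2.8 → f/3.2 → f/3.5 → f/4 → f/4.5 — 2 2/3 stops smaller aperture (darker).
Shutter speed: 13 → 10 → 8 → 6 → 5 → 4 → 3.2 → 2.5 — 2 1/3 stops faster (darker).
ISO: 5000 → 6400 → 8000 → 10000 → 12800 → 16000 → 20000 → 25600 → 32000 → 40000 — 3 stops higher (brighter).
Net: −2 2/3 −2 1/3 +3 = −2 stops.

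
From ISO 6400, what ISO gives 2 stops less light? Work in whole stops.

ISO: 6400 → 3200 → 1600 — 2 stops lower (darker).

ISO 1600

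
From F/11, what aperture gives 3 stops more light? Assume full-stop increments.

f/4

Aperture: f/11 → f/8 → f/5.6 → f/4 — 3 stops opened up (brighter).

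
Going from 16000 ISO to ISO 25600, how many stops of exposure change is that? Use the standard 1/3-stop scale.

16000 → 20000 → 25600 — count the steps: 2 third-stops = 2/3 stop.

2/3 stop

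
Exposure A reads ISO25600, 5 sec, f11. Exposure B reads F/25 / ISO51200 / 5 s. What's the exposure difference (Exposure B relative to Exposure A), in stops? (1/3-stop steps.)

1 1/3 stops darker

Aperture: f/11 → f/13 → f/14 → f/16 → f/18 → f/20 → f/22 → f/25 — 2 1/3 stops smaller aperture (darker).
Shutter speed: unchanged.
ISO: 25600 → 32000 → 40000 → 51200 — 1 stop raised (brighter).
Net: −2 1/3 +1 = −1 1/3 stops.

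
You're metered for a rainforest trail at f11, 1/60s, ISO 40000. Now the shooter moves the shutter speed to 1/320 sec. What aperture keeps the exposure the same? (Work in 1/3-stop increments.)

f/5

Shutter speed: 1/60 → 1/80 → 1/100 → 1/125 → 1/160 → 1/200 → 1/250 → 1/320 — 2 1/3 stops shorter (darker).
Need 2 1/3 stops brighter from the aperture: f/11 → f/10 → f/9 → f/8 → f/7.1 → f/6.3 → f/5.6 → f/5.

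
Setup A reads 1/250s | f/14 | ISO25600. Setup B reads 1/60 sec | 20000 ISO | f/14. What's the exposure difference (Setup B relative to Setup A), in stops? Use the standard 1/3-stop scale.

Aperture: unchanged.
Shutter speed: 1/250 → 1/200 → 1/160 → 1/125 → 1/100 → 1/80 → 1/60 — 2 stops slower (brighter).
ISO: 25600 → 20000 — 1/3 stop dropped (darker).
Net: +2 −1/3 = +1 2/3 stops.

1 2/3 stops brighter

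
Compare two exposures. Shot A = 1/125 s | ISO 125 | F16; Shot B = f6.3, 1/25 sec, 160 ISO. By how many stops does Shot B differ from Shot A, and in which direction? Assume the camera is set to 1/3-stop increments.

5 1/3 stops brighter

Aperture: f/16 → f/14 → f/13 → f/11 → f/10 → f/9 → f/8 → f/7.1 → f/6.3 — 2 2/3 stops larger aperture (brighter).
Shutter speed: 1/125 → 1/100 → 1/80 → 1/60 → 1/50 → 1/40 → 1/30 → 1/25 — 2 1/3 stops slower (brighter).
ISO: 125 → 160 — 1/3 stop raised (brighter).
Net: +2 2/3 +2 1/3 +1/3 = +5 1/3 stops.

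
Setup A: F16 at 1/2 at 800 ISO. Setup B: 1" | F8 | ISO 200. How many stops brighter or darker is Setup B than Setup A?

Aperture: f/16 → f/11 → f/8 — 2 stops wider (brighter).
Shutter speed: 1/2 → 1 — 1 stop longer (brighter).
ISO: 800 → 400 → 200 — 2 stops lower (darker).
Net: +2 +1 −2 = +1 stop.

1 stop brighter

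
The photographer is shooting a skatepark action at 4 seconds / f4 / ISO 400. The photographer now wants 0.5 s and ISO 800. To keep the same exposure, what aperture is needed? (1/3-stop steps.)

Shutter speed: 4 → 3.2 → 2.5 → 2 → 1.6 → 1.3 → 1 → 0.8 → 0.6 → 0.5 — 3 stops faster (darker).
ISO: 400 → 500 → 640 → 800 — 1 stop raised (brighter).
Net change so far: 2 stops darker. Offset with the aperture: f/4 → f/3.5 → f/3.2 → f/2.8 → f/2.5 → f/2.2 → f/2.

f/2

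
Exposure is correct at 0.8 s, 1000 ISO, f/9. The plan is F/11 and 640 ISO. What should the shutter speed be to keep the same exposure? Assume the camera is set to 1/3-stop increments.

Aperture: f/9 → f/10 → f/11 — 2/3 stop smaller aperture (darker).
ISO: 1000 → 800 → 640 — 2/3 stop dropped (darker).
Net change so far: 1 1/3 stops darker. Offset with the shutter speed: 0.8 → 1 → 1.3 → 1.6 → 2.

2 s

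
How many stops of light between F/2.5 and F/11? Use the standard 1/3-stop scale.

4 1/3 stops

f/2.5 → f/2.8 → f/3.2 → f/3.5 → f/4 → f/4.5 → f/5 → f/5.6 → f/6.3 → f/7.1 → f/8 → f/9 → f/10 → f/11 — count the steps: 13 third-stops = 4 1/3 stops.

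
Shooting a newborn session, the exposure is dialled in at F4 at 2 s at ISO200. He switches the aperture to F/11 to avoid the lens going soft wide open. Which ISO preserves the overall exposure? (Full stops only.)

Aperture: f/4 → f/5.6 → f/8 → f/11 — 3 stops smaller aperture (darker).
Need 3 stops brighter from the ISO: 200 → 400 → 800 → 1600.

ISO 1600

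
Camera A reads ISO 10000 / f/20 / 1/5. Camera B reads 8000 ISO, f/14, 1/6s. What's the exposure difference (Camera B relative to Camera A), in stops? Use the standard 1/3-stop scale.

1/3 stop brighter

Aperture: f/20 → f/18 → f/16 → f/14 — 1 stop wider (brighter).
Shutter speed: 1/5 → 1/6 — 1/3 stop shorter (darker).
ISO: 10000 → 8000 — 1/3 stop lower (darker).
Net: +1 −1/3 −1/3 = +1/3 stops.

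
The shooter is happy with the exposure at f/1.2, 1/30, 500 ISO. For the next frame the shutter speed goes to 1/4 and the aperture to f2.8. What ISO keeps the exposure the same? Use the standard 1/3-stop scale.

Shutter speed: 1/30 → 1/25 → 1/20 → 1/15 → 1/13 → 1/10 → 1/8 → 1/6 → 1/5 → 1/4 — 3 stops longer (brighter).
Aperture: f/1.2 → f/1.4 → f/1.6 → f/1.8 → f/2 → f/2.2 → f/2.5 → f/2.8 — 2 1/3 stops stopped down (darker).
Net change so far: 2/3 stop brighter. Offset with the ISO: 500 → 400 → 320.

ISO 320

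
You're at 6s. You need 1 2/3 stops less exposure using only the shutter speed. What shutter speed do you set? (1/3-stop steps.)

Shutter speed: 6 → 5 → 4 → 3.2 → 2.5 → 2 — 1 2/3 stops faster (darker).

2 s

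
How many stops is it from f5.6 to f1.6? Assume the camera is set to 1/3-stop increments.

f/5.6 → f/5 → f/4.5 → f/4 → f/3.5 → f/3.2 → f/2.8 → f/2.5 → f/2.2 → f/2 → f/1.8 → f/1.6 — count the steps: 11 third-stops = 3 2/3 stops.

3 2/3 stops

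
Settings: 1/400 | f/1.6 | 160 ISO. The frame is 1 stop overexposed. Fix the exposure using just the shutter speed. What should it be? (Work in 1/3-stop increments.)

Overexposed by 1 stop → need 1 stop darker.
Shutter speed: 1/400 → 1/500 → 1/640 → 1/800.

1/800s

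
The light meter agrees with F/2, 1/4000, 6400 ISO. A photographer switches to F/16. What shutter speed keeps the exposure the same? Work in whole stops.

Aperture: f/2 → f/2.8 → f/4 → f/5.6 → f/8 → f/11 → f/16 — 6 stops narrower (darker).
Need 6 stops brighter from the shutter speed: 1/4000 → 1/2000 → 1/1000 → 1/500 → 1/250 → 1/125 → 1/60.

1/60s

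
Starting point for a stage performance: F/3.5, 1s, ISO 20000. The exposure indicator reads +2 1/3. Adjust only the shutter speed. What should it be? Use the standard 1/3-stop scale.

1/5s

Overexposed by 2 1/3 stops → need 2 1/3 stops darker.
Shutter speed: 1 → 0.8 → 0.6 → 0.5 → 0.4 → 0.3 → 1/4 → 1/5.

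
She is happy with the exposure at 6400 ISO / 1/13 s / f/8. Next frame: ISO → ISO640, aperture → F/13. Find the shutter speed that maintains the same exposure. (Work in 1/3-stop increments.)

ISO: 6400 → 5000 → 4000 → 3200 → 2500 → 2000 → 1600 → 1250 → 1000 → 800 → 640 — 3 1/3 stops dropped (darker).
Aperture: f/8 → f/9 → f/10 → f/11 → f/13 — 1 1/3 stops stopped down (darker).
Net change so far: 4 2/3 stops darker. Offset with the shutter speed: 1/13 → 1/10 → 1/8 → 1/6 → 1/5 → 1/4 → 0.3 → 0.4 → 0.5 → 0.6 → 0.8 → 1 → 1.3 → 1.6 → 2.

2 s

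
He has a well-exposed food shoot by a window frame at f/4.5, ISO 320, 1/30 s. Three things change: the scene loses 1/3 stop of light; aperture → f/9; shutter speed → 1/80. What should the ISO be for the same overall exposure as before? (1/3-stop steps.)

ISO 4000

Scene light: 1/3 stop darker.
Aperture: f/4.5 → f/5 → f/5.6 → f/6.3 → f/7.1 → f/8 → f/9 — 2 stops narrower (darker).
Shutter speed: 1/30 → 1/40 → 1/50 → 1/60 → 1/80 — 1 1/3 stops faster (darker).
Net so far: 3 2/3 stops darker. ISO: 320 → 400 → 500 → 640 → 800 → 1000 → 1250 → 1600 → 2000 → 2500 → 3200 → 4000.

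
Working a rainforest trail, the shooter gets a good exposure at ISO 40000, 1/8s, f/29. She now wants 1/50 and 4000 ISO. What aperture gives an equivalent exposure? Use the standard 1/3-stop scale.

f/3.5

Shutter speed: 1/8 → 1/10 → 1/13 → 1/15 → 1/20 → 1/25 → 1/30 → 1/40 → 1/50 — 2 2/3 stops shorter (darker).
ISO: 40000 → 32000 → 25600 → 20000 → 16000 → 12800 → 10000 → 8000 → 6400 → 5000 → 4000 — 3 1/3 stops lower (darker).
Net change so far: 6 stops darker. Offset with the aperture: f/29 → f/25 → f/22 → f/20 → f/18 → f/16 → f/14 → f/13 → f/11 → f/10 → f/9 → f/8 → f/7.1 → f/6.3 → f/5.6 → f/5 → f/4.5 → f/4 → f/3.5.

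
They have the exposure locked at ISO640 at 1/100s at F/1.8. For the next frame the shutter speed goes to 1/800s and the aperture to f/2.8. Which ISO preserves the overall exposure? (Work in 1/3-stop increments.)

ISO 12800

Shutter speed: 1/100 → 1/125 → 1/160 → 1/200 → 1/250 → 1/320 → 1/400 → 1/500 → 1/640 → 1/800 — 3 stops shorter (darker).
Aperture: f/1.8 → f/2 → f/2.2 → f/2.5 → f/2.8 — 1 1/3 stops narrower (darker).
Net change so far: 4 1/3 stops darker. Offset with the ISO: 640 → 800 → 1000 → 1250 → 1600 → 2000 → 2500 → 3200 → 4000 → 5000 → 6400 → 8000 → 10000 → 12800.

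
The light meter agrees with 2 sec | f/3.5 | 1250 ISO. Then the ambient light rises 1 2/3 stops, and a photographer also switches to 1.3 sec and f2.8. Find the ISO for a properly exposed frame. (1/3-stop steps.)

ISO 400

Scene light: 1 2/3 stops brighter.
Shutter speed: 2 → 1.6 → 1.3 — 2/3 stop shorter (darker).
Aperture: f/3.5 → f/3.2 → f/2.8 — 2/3 stop wider (brighter).
Net so far: 1 2/3 stops brighter. ISO: 1250 → 1000 → 800 → 640 → 500 → 400.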